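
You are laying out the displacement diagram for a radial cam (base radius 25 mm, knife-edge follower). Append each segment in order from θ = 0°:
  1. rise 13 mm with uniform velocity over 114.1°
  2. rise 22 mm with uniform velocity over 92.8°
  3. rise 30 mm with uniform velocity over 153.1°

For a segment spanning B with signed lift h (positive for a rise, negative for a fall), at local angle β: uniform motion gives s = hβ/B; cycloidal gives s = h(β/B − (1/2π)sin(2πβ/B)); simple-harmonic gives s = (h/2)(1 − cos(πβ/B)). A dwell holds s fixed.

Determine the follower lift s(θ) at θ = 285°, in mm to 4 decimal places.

seg 1 [0°–114.1°] uniform, h=13: full span → s += 13 → s = 13.0000
seg 2 [114.1°–206.9°] uniform, h=22: full span → s += 22 → s = 35.0000
seg 3 [206.9°–360°] uniform, h=30: θ=285° here. β=78.1, B=153.1. 30·78.1/153.1 = 15.3037 → s = 50.3037

50.3037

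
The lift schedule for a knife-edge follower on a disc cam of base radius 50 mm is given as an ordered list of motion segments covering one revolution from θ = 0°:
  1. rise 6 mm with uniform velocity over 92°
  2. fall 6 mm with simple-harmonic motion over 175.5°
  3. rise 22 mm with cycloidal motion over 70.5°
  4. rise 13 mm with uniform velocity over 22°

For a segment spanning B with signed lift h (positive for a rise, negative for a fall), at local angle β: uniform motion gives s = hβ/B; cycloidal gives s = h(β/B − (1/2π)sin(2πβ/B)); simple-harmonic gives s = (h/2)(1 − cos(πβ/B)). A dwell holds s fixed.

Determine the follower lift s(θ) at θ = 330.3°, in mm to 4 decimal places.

seg 1 [0°–92°] uniform, h=6: full span → s += 6 → s = 6.0000
seg 2 [92°–267.5°] simple-harmonic, h=-6: full span → s += -6 → s = 0.0000
seg 3 [267.5°–338°] cycloidal, h=22: θ=330.3° here. β=62.8, B=70.5. 22·(0.8908 − sin(2π·0.8908)/(2π)) = 21.8158 → s = 21.8158

21.8158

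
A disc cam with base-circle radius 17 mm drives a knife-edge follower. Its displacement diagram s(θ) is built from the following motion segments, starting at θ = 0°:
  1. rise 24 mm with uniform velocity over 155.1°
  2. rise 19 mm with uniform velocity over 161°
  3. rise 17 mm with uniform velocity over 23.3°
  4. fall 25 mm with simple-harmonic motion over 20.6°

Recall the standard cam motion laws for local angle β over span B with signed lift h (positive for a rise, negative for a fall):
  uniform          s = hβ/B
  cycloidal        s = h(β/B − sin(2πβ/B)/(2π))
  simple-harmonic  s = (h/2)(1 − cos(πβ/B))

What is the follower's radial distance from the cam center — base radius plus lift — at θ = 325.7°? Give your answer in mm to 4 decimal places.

seg 1 [0°–155.1°] uniform, h=24: full span → s += 24 → s = 24.0000
seg 2 [155.1°–316.1°] uniform, h=19: full span → s += 19 → s = 43.0000
seg 3 [316.1°–339.4°] uniform, h=17: θ=325.7° here. β=9.6, B=23.3. 17·9.6/23.3 = 7.0043 → s = 50.0043
radial distance = base radius + s = 17 + 50.0043 = 67.0043

67.0043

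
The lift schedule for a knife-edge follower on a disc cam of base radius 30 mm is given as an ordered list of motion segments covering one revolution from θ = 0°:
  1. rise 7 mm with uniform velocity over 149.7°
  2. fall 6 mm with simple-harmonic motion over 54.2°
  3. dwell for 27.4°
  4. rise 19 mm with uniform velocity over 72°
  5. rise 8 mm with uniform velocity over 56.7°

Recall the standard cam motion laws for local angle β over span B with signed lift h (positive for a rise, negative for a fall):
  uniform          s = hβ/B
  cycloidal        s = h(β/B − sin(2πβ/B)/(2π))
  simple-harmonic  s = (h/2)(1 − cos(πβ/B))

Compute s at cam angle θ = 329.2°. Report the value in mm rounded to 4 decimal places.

seg 1 [0°–149.7°] uniform, h=7: full span → s += 7 → s = 7.0000
seg 2 [149.7°–203.9°] simple-harmonic, h=-6: full span → s += -6 → s = 1.0000
seg 3 [203.9°–231.3°] dwell: s stays 1.0000
seg 4 [231.3°–303.3°] uniform, h=19: full span → s += 19 → s = 20.0000
seg 5 [303.3°–360°] uniform, h=8: θ=329.2° here. β=25.9, B=56.7. 8·25.9/56.7 = 3.6543 → s = 23.6543

23.6543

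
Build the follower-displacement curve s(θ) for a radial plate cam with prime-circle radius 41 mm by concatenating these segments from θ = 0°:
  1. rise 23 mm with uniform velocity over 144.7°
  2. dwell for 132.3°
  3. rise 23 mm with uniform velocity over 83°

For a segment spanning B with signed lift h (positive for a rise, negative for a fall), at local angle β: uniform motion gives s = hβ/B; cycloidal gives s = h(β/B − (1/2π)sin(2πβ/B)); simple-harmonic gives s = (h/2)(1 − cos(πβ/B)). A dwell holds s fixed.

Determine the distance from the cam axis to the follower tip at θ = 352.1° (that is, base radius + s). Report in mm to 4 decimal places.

seg 1 [0°–144.7°] uniform, h=23: full span → s += 23 → s = 23.0000
seg 2 [144.7°–277°] dwell: s stays 23.0000
seg 3 [277°–360°] uniform, h=23: θ=352.1° here. β=75.1, B=83. 23·75.1/83 = 20.8108 → s = 43.8108
radial distance = base radius + s = 41 + 43.8108 = 84.8108

84.8108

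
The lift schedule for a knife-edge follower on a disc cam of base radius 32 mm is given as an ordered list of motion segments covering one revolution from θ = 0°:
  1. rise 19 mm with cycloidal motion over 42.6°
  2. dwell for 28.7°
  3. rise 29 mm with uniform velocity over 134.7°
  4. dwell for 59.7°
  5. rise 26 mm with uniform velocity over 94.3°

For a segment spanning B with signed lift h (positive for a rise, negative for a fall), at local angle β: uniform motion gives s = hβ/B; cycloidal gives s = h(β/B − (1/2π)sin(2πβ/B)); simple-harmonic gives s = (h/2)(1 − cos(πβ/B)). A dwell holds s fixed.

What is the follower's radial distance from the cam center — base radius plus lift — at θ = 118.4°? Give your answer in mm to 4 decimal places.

seg 1 [0°–42.6°] cycloidal, h=19: full span → s += 19 → s = 19.0000
seg 2 [42.6°–71.3°] dwell: s stays 19.0000
seg 3 [71.3°–206°] uniform, h=29: θ=118.4° here. β=47.1, B=134.7. 29·47.1/134.7 = 10.1403 → s = 29.1403
radial distance = base radius + s = 32 + 29.1403 = 61.1403

61.1403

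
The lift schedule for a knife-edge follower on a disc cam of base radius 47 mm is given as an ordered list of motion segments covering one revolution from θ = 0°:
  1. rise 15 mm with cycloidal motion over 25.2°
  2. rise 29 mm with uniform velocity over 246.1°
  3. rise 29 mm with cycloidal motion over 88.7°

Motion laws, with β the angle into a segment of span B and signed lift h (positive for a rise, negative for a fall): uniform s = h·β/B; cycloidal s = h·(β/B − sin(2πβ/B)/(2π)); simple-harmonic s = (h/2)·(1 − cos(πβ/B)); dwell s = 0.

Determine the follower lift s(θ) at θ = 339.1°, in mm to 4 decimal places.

seg 1 [0°–25.2°] cycloidal, h=15: full span → s += 15 → s = 15.0000
seg 2 [25.2°–271.3°] uniform, h=29: full span → s += 29 → s = 44.0000
seg 3 [271.3°–360°] cycloidal, h=29: θ=339.1° here. β=67.8, B=88.7. 29·(0.7644 − sin(2π·0.7644)/(2π)) = 26.7635 → s = 70.7635

70.7635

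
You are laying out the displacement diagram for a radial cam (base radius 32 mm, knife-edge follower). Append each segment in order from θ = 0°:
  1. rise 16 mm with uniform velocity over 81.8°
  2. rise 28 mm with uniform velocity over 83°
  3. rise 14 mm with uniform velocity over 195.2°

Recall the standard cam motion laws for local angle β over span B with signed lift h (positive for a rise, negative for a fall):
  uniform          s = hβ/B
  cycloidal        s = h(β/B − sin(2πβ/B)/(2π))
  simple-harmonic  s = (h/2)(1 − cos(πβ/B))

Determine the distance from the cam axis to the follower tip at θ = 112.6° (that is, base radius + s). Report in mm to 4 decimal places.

seg 1 [0°–81.8°] uniform, h=16: full span → s += 16 → s = 16.0000
seg 2 [81.8°–164.8°] uniform, h=28: θ=112.6° here. β=30.8, B=83. 28·30.8/83 = 10.3904 → s = 26.3904
radial distance = base radius + s = 32 + 26.3904 = 58.3904

58.3904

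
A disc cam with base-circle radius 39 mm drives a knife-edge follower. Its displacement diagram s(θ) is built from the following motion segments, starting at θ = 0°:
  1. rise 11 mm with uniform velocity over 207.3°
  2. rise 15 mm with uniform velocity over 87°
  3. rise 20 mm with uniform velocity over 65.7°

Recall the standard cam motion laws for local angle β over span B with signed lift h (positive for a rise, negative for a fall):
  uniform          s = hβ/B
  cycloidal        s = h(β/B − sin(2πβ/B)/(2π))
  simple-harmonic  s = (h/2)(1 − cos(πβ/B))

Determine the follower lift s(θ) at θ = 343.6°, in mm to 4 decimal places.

seg 1 [0°–207.3°] uniform, h=11: full span → s += 11 → s = 11.0000
seg 2 [207.3°–294.3°] uniform, h=15: full span → s += 15 → s = 26.0000
seg 3 [294.3°–360°] uniform, h=20: θ=343.6° here. β=49.3, B=65.7. 20·49.3/65.7 = 15.0076 → s = 41.0076

41.0076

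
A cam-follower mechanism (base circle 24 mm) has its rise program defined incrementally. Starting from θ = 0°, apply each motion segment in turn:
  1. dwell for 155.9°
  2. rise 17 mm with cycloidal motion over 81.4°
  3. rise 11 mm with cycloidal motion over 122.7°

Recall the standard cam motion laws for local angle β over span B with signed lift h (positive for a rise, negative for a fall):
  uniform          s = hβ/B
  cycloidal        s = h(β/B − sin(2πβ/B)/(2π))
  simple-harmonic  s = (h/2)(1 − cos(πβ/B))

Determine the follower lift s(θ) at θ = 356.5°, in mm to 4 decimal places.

seg 1 [0°–155.9°] dwell: s stays 0.0000
seg 2 [155.9°–237.3°] cycloidal, h=17: full span → s += 17 → s = 17.0000
seg 3 [237.3°–360°] cycloidal, h=11: θ=356.5° here. β=119.2, B=122.7. 11·(0.9715 − sin(2π·0.9715)/(2π)) = 10.9983 → s = 27.9983

27.9983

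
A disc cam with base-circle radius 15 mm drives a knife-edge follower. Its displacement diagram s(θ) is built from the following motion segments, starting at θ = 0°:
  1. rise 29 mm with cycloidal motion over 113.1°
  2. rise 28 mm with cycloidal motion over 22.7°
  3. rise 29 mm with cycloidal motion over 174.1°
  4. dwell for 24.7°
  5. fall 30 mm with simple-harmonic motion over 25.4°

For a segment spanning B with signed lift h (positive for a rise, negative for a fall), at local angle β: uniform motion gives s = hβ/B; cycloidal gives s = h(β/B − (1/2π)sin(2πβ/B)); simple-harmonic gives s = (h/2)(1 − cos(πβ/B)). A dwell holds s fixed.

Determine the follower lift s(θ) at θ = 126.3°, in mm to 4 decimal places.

seg 1 [0°–113.1°] cycloidal, h=29: full span → s += 29 → s = 29.0000
seg 2 [113.1°–135.8°] cycloidal, h=28: θ=126.3° here. β=13.2, B=22.7. 28·(0.5815 − sin(2π·0.5815)/(2π)) = 18.4655 → s = 47.4655

47.4655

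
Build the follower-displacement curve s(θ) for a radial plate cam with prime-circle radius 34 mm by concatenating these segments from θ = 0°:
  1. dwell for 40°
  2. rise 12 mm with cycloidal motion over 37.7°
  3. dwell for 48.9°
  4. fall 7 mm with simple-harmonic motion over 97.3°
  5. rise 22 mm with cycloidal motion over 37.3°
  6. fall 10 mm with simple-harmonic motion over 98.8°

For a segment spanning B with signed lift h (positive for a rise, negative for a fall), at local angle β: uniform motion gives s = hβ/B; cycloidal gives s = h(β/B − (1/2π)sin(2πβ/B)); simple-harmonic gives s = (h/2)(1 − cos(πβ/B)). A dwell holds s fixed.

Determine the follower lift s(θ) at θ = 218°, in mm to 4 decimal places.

seg 1 [0°–40°] dwell: s stays 0.0000
seg 2 [40°–77.7°] cycloidal, h=12: full span → s += 12 → s = 12.0000
seg 3 [77.7°–126.6°] dwell: s stays 12.0000
seg 4 [126.6°–223.9°] simple-harmonic, h=-7: θ=218° here. β=91.4, B=97.3. -7/2·(1 − cos(π·0.9394)) = -6.9367 → s = 5.0633

5.0633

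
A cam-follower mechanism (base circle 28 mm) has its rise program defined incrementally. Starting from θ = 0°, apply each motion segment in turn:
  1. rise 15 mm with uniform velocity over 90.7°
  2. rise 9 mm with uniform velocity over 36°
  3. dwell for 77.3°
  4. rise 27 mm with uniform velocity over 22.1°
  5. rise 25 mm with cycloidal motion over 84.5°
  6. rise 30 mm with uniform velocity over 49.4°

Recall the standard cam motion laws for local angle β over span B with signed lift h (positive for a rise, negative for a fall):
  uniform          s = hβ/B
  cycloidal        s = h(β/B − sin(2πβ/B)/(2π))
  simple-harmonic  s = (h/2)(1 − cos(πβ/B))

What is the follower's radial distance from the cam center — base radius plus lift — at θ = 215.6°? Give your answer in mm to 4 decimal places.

seg 1 [0°–90.7°] uniform, h=15: full span → s += 15 → s = 15.0000
seg 2 [90.7°–126.7°] uniform, h=9: full span → s += 9 → s = 24.0000
seg 3 [126.7°–204°] dwell: s stays 24.0000
seg 4 [204°–226.1°] uniform, h=27: θ=215.6° here. β=11.6, B=22.1. 27·11.6/22.1 = 14.1719 → s = 38.1719
radial distance = base radius + s = 28 + 38.1719 = 66.1719

66.1719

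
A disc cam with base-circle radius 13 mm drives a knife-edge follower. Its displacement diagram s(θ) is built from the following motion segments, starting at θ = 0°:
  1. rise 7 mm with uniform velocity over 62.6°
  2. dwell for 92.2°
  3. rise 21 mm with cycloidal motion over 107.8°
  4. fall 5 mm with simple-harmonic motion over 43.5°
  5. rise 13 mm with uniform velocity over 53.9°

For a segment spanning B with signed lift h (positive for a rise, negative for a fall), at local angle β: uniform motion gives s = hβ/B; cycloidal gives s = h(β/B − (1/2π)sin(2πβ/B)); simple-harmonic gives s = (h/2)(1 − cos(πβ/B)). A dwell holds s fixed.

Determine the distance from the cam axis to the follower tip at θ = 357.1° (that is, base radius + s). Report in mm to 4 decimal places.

seg 1 [0°–62.6°] uniform, h=7: full span → s += 7 → s = 7.0000
seg 2 [62.6°–154.8°] dwell: s stays 7.0000
seg 3 [154.8°–262.6°] cycloidal, h=21: full span → s += 21 → s = 28.0000
seg 4 [262.6°–306.1°] simple-harmonic, h=-5: full span → s += -5 → s = 23.0000
seg 5 [306.1°–360°] uniform, h=13: θ=357.1° here. β=51, B=53.9. 13·51/53.9 = 12.3006 → s = 35.3006
radial distance = base radius + s = 13 + 35.3006 = 48.3006

48.3006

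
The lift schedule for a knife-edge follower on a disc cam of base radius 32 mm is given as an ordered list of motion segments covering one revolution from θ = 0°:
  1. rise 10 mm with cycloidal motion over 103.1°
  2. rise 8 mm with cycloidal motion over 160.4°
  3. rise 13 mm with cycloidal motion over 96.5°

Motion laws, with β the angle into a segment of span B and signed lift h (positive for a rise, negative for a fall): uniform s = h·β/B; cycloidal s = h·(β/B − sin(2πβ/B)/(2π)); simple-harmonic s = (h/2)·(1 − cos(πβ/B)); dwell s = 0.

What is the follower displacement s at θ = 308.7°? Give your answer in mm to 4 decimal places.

seg 1 [0°–103.1°] cycloidal, h=10: full span → s += 10 → s = 10.0000
seg 2 [103.1°–263.5°] cycloidal, h=8: full span → s += 8 → s = 18.0000
seg 3 [263.5°–360°] cycloidal, h=13: θ=308.7° here. β=45.2, B=96.5. 13·(0.4684 − sin(2π·0.4684)/(2π)) = 5.6809 → s = 23.6809

23.6809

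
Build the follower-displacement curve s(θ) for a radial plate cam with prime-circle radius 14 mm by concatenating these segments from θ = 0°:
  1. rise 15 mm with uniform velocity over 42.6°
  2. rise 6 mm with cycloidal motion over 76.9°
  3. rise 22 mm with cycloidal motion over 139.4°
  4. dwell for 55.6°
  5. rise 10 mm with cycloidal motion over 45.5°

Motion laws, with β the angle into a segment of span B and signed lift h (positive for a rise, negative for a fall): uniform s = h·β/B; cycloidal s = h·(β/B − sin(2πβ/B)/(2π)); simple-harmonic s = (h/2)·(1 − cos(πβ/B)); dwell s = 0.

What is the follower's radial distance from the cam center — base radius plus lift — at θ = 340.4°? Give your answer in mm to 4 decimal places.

seg 1 [0°–42.6°] uniform, h=15: full span → s += 15 → s = 15.0000
seg 2 [42.6°–119.5°] cycloidal, h=6: full span → s += 6 → s = 21.0000
seg 3 [119.5°–258.9°] cycloidal, h=22: full span → s += 22 → s = 43.0000
seg 4 [258.9°–314.5°] dwell: s stays 43.0000
seg 5 [314.5°–360°] cycloidal, h=10: θ=340.4° here. β=25.9, B=45.5. 10·(0.5692 − sin(2π·0.5692)/(2π)) = 6.3630 → s = 49.3630
radial distance = base radius + s = 14 + 49.3630 = 63.3630

63.3630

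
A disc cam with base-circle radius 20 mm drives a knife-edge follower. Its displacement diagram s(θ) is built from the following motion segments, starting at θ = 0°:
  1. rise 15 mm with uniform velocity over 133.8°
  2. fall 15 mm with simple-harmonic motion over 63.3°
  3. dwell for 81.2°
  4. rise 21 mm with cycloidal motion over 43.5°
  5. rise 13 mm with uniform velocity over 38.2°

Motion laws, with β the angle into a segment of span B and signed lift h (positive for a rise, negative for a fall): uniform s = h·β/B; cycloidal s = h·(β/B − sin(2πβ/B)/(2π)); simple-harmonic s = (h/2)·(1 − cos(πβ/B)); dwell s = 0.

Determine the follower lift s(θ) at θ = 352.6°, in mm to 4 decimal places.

seg 1 [0°–133.8°] uniform, h=15: full span → s += 15 → s = 15.0000
seg 2 [133.8°–197.1°] simple-harmonic, h=-15: full span → s += -15 → s = 0.0000
seg 3 [197.1°–278.3°] dwell: s stays 0.0000
seg 4 [278.3°–321.8°] cycloidal, h=21: full span → s += 21 → s = 21.0000
seg 5 [321.8°–360°] uniform, h=13: θ=352.6° here. β=30.8, B=38.2. 13·30.8/38.2 = 10.4817 → s = 31.4817

31.4817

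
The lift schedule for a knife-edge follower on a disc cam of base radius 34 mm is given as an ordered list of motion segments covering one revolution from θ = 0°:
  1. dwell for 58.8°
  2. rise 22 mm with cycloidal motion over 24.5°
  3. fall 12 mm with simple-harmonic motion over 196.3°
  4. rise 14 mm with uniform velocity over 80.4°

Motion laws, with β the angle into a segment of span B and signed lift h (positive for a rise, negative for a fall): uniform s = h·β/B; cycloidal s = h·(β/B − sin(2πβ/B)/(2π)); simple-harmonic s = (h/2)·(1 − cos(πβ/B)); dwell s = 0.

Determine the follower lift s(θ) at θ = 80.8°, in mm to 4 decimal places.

seg 1 [0°–58.8°] dwell: s stays 0.0000
seg 2 [58.8°–83.3°] cycloidal, h=22: θ=80.8° here. β=22, B=24.5. 22·(0.8980 − sin(2π·0.8980)/(2π)) = 21.8493 → s = 21.8493

21.8493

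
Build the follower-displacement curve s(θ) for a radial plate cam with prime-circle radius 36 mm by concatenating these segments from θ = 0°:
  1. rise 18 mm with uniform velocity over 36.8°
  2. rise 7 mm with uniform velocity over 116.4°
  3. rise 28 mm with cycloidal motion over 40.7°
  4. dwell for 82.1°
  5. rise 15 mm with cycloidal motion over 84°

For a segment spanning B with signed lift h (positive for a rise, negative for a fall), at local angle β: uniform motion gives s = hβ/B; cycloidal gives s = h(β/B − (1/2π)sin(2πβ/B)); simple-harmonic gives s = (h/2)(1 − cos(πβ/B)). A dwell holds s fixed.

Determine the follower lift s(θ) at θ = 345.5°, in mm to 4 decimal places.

seg 1 [0°–36.8°] uniform, h=18: full span → s += 18 → s = 18.0000
seg 2 [36.8°–153.2°] uniform, h=7: full span → s += 7 → s = 25.0000
seg 3 [153.2°–193.9°] cycloidal, h=28: full span → s += 28 → s = 53.0000
seg 4 [193.9°–276°] dwell: s stays 53.0000
seg 5 [276°–360°] cycloidal, h=15: θ=345.5° here. β=69.5, B=84. 15·(0.8274 − sin(2π·0.8274)/(2π)) = 14.5214 → s = 67.5214

67.5214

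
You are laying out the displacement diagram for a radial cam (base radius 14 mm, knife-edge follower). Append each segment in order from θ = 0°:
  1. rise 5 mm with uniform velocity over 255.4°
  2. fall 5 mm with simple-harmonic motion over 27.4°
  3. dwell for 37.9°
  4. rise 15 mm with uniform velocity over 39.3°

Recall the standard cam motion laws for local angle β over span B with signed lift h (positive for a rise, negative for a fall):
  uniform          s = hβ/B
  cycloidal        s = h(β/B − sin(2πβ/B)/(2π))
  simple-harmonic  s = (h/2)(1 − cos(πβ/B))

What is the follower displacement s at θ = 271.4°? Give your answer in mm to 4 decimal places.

seg 1 [0°–255.4°] uniform, h=5: full span → s += 5 → s = 5.0000
seg 2 [255.4°–282.8°] simple-harmonic, h=-5: θ=271.4° here. β=16, B=27.4. -5/2·(1 − cos(π·0.5839)) = -3.1517 → s = 1.8483

1.8483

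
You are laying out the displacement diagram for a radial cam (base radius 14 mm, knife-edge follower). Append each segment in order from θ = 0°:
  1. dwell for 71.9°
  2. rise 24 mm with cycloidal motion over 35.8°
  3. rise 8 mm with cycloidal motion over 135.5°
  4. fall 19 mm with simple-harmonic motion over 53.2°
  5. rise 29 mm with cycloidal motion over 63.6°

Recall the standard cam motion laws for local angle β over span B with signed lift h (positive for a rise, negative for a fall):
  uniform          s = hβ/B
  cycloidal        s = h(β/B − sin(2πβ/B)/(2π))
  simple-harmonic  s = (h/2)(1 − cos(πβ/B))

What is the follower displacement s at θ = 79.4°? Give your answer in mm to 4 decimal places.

seg 1 [0°–71.9°] dwell: s stays 0.0000
seg 2 [71.9°–107.7°] cycloidal, h=24: θ=79.4° here. β=7.5, B=35.8. 24·(0.2095 − sin(2π·0.2095)/(2π)) = 1.3312 → s = 1.3312

1.3312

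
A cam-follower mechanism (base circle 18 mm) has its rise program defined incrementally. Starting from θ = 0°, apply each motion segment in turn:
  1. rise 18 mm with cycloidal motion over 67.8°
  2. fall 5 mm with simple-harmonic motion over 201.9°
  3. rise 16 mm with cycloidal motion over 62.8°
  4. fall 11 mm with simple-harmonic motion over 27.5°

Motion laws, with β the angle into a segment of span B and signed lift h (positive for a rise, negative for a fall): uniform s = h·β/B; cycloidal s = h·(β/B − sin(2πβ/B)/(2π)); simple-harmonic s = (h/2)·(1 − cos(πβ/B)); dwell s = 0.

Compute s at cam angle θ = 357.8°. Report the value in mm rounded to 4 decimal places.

seg 1 [0°–67.8°] cycloidal, h=18: full span → s += 18 → s = 18.0000
seg 2 [67.8°–269.7°] simple-harmonic, h=-5: full span → s += -5 → s = 13.0000
seg 3 [269.7°–332.5°] cycloidal, h=16: full span → s += 16 → s = 29.0000
seg 4 [332.5°–360°] simple-harmonic, h=-11: θ=357.8° here. β=25.3, B=27.5. -11/2·(1 − cos(π·0.9200)) = -10.8272 → s = 18.1728

18.1728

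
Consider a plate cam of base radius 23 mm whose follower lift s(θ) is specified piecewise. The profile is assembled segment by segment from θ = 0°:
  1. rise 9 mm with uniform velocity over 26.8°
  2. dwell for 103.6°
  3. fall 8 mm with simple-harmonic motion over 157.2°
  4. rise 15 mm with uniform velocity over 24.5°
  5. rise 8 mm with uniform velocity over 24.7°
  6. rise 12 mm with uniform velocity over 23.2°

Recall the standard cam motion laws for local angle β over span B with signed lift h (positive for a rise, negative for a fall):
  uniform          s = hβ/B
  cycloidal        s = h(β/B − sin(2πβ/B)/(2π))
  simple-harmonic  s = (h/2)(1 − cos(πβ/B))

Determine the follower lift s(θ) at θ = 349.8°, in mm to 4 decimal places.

seg 1 [0°–26.8°] uniform, h=9: full span → s += 9 → s = 9.0000
seg 2 [26.8°–130.4°] dwell: s stays 9.0000
seg 3 [130.4°–287.6°] simple-harmonic, h=-8: full span → s += -8 → s = 1.0000
seg 4 [287.6°–312.1°] uniform, h=15: full span → s += 15 → s = 16.0000
seg 5 [312.1°–336.8°] uniform, h=8: full span → s += 8 → s = 24.0000
seg 6 [336.8°–360°] uniform, h=12: θ=349.8° here. β=13, B=23.2. 12·13/23.2 = 6.7241 → s = 30.7241

30.7241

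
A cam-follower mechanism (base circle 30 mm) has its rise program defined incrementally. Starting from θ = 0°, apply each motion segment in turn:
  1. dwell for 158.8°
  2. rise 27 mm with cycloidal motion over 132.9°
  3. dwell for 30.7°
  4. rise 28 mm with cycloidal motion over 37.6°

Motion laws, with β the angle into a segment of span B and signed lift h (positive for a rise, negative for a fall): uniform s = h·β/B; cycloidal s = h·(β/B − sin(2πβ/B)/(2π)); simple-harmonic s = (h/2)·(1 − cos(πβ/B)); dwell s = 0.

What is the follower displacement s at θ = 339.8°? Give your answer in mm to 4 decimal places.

seg 1 [0°–158.8°] dwell: s stays 0.0000
seg 2 [158.8°–291.7°] cycloidal, h=27: full span → s += 27 → s = 27.0000
seg 3 [291.7°–322.4°] dwell: s stays 27.0000
seg 4 [322.4°–360°] cycloidal, h=28: θ=339.8° here. β=17.4, B=37.6. 28·(0.4628 − sin(2π·0.4628)/(2π)) = 11.9244 → s = 38.9244

38.9244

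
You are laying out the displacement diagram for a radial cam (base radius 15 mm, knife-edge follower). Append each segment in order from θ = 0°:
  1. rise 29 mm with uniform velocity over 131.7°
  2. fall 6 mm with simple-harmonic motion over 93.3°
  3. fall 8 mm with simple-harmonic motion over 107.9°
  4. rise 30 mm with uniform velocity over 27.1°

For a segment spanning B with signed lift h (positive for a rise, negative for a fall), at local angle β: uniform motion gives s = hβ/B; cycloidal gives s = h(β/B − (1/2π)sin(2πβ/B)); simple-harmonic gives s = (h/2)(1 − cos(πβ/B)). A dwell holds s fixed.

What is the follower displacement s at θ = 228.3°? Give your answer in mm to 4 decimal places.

seg 1 [0°–131.7°] uniform, h=29: full span → s += 29 → s = 29.0000
seg 2 [131.7°–225°] simple-harmonic, h=-6: full span → s += -6 → s = 23.0000
seg 3 [225°–332.9°] simple-harmonic, h=-8: θ=228.3° here. β=3.3, B=107.9. -8/2·(1 − cos(π·0.0306)) = -0.0184 → s = 22.9816

22.9816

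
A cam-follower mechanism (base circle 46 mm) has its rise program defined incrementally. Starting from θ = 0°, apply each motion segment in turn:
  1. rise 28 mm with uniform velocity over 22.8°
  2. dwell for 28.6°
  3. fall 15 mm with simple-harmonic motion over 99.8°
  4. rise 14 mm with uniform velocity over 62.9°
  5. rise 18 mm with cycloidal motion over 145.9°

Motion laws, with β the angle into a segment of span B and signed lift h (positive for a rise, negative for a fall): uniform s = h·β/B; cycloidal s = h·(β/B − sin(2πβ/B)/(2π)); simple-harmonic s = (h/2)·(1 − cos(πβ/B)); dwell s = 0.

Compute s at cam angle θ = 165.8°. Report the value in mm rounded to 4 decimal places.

seg 1 [0°–22.8°] uniform, h=28: full span → s += 28 → s = 28.0000
seg 2 [22.8°–51.4°] dwell: s stays 28.0000
seg 3 [51.4°–151.2°] simple-harmonic, h=-15: full span → s += -15 → s = 13.0000
seg 4 [151.2°–214.1°] uniform, h=14: θ=165.8° here. β=14.6, B=62.9. 14·14.6/62.9 = 3.2496 → s = 16.2496

16.2496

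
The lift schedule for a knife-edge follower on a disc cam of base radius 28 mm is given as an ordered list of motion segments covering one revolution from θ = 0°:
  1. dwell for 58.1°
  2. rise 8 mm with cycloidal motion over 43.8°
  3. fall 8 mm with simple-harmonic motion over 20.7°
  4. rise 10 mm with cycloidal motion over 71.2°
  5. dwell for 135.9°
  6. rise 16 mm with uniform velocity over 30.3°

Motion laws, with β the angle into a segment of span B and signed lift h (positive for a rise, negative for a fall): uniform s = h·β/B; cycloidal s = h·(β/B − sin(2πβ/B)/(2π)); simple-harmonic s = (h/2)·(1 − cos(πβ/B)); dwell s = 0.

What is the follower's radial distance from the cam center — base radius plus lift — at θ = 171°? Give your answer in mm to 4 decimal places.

seg 1 [0°–58.1°] dwell: s stays 0.0000
seg 2 [58.1°–101.9°] cycloidal, h=8: full span → s += 8 → s = 8.0000
seg 3 [101.9°–122.6°] simple-harmonic, h=-8: full span → s += -8 → s = 0.0000
seg 4 [122.6°–193.8°] cycloidal, h=10: θ=171° here. β=48.4, B=71.2. 10·(0.6798 − sin(2π·0.6798)/(2π)) = 8.2369 → s = 8.2369
radial distance = base radius + s = 28 + 8.2369 = 36.2369

36.2369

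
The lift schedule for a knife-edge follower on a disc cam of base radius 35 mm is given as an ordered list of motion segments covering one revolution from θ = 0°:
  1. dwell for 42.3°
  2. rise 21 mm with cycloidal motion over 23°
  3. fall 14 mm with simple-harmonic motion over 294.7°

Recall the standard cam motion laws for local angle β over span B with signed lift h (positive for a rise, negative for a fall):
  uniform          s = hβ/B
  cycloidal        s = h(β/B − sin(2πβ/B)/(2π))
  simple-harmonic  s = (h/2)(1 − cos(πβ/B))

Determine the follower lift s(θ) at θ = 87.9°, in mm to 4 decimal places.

seg 1 [0°–42.3°] dwell: s stays 0.0000
seg 2 [42.3°–65.3°] cycloidal, h=21: full span → s += 21 → s = 21.0000
seg 3 [65.3°–360°] simple-harmonic, h=-14: θ=87.9° here. β=22.6, B=294.7. -14/2·(1 − cos(π·0.0767)) = -0.2022 → s = 20.7978

20.7978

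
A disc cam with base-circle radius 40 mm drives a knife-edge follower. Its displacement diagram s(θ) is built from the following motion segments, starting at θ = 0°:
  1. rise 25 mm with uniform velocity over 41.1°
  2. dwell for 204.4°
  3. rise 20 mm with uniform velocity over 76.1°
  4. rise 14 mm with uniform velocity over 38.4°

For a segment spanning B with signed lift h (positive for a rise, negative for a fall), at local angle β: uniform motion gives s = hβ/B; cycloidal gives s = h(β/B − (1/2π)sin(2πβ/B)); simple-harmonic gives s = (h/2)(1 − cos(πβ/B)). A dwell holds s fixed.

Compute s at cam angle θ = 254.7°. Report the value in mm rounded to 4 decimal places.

seg 1 [0°–41.1°] uniform, h=25: full span → s += 25 → s = 25.0000
seg 2 [41.1°–245.5°] dwell: s stays 25.0000
seg 3 [245.5°–321.6°] uniform, h=20: θ=254.7° here. β=9.2, B=76.1. 20·9.2/76.1 = 2.4179 → s = 27.4179

27.4179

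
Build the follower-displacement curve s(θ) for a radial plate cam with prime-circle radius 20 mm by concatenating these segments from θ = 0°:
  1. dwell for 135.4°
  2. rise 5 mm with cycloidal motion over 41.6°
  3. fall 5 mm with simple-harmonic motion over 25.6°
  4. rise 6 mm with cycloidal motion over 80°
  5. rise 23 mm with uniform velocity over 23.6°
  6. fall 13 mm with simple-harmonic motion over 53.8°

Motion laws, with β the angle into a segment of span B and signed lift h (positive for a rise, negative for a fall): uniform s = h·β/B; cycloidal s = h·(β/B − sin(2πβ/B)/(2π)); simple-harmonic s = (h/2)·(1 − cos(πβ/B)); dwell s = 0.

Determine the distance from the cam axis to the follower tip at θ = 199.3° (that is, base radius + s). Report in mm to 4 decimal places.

seg 1 [0°–135.4°] dwell: s stays 0.0000
seg 2 [135.4°–177°] cycloidal, h=5: full span → s += 5 → s = 5.0000
seg 3 [177°–202.6°] simple-harmonic, h=-5: θ=199.3° here. β=22.3, B=25.6. -5/2·(1 − cos(π·0.8711)) = -4.7978 → s = 0.2022
radial distance = base radius + s = 20 + 0.2022 = 20.2022

20.2022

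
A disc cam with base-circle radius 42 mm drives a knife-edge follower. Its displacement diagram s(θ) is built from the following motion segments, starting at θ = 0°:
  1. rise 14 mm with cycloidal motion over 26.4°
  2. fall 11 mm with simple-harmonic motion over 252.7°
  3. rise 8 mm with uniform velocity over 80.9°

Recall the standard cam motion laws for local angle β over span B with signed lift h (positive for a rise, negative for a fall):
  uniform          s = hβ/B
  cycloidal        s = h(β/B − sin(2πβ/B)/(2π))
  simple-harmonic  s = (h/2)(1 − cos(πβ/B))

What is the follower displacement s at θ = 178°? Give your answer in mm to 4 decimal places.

seg 1 [0°–26.4°] cycloidal, h=14: full span → s += 14 → s = 14.0000
seg 2 [26.4°–279.1°] simple-harmonic, h=-11: θ=178° here. β=151.6, B=252.7. -11/2·(1 − cos(π·0.5999)) = -7.1983 → s = 6.8017

6.8017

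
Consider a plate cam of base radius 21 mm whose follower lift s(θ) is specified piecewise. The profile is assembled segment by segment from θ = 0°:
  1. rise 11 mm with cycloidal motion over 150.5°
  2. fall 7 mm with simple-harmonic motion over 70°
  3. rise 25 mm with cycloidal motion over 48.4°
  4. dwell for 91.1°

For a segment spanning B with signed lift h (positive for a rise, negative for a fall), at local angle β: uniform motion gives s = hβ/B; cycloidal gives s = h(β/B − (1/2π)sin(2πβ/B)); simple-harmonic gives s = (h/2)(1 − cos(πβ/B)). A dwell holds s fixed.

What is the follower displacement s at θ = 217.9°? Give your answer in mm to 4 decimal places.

seg 1 [0°–150.5°] cycloidal, h=11: full span → s += 11 → s = 11.0000
seg 2 [150.5°–220.5°] simple-harmonic, h=-7: θ=217.9° here. β=67.4, B=70. -7/2·(1 − cos(π·0.9629)) = -6.9762 → s = 4.0238

4.0238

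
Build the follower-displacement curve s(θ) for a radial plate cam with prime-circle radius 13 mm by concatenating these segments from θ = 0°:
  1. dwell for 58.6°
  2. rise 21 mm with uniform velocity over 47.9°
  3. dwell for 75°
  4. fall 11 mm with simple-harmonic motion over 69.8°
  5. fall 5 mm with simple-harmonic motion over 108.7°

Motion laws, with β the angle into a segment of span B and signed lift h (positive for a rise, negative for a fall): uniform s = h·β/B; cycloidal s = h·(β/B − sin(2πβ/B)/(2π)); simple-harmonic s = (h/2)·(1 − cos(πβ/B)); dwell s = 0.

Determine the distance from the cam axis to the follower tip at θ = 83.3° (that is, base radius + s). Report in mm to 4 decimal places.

seg 1 [0°–58.6°] dwell: s stays 0.0000
seg 2 [58.6°–106.5°] uniform, h=21: θ=83.3° here. β=24.7, B=47.9. 21·24.7/47.9 = 10.8288 → s = 10.8288
radial distance = base radius + s = 13 + 10.8288 = 23.8288

23.8288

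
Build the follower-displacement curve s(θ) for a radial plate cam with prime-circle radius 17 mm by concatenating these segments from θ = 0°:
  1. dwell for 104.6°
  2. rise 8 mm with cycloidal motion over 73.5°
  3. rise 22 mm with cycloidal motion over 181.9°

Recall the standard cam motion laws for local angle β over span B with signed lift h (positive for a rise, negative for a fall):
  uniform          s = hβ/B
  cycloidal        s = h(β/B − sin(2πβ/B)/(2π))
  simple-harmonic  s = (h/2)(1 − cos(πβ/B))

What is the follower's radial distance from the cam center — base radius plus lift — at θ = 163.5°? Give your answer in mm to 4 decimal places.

seg 1 [0°–104.6°] dwell: s stays 0.0000
seg 2 [104.6°–178.1°] cycloidal, h=8: θ=163.5° here. β=58.9, B=73.5. 8·(0.8014 − sin(2π·0.8014)/(2π)) = 7.6184 → s = 7.6184
radial distance = base radius + s = 17 + 7.6184 = 24.6184

24.6184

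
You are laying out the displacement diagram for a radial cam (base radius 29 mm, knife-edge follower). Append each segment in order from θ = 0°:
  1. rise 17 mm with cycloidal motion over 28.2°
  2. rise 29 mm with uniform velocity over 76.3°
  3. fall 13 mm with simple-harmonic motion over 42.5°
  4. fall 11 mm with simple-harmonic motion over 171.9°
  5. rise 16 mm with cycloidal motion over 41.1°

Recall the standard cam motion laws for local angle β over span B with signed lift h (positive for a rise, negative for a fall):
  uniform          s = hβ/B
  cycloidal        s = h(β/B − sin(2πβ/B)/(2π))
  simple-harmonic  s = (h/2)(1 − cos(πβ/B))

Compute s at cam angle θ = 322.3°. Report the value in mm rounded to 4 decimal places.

seg 1 [0°–28.2°] cycloidal, h=17: full span → s += 17 → s = 17.0000
seg 2 [28.2°–104.5°] uniform, h=29: full span → s += 29 → s = 46.0000
seg 3 [104.5°–147°] simple-harmonic, h=-13: full span → s += -13 → s = 33.0000
seg 4 [147°–318.9°] simple-harmonic, h=-11: full span → s += -11 → s = 22.0000
seg 5 [318.9°–360°] cycloidal, h=16: θ=322.3° here. β=3.4, B=41.1. 16·(0.0827 − sin(2π·0.0827)/(2π)) = 0.0588 → s = 22.0588

22.0588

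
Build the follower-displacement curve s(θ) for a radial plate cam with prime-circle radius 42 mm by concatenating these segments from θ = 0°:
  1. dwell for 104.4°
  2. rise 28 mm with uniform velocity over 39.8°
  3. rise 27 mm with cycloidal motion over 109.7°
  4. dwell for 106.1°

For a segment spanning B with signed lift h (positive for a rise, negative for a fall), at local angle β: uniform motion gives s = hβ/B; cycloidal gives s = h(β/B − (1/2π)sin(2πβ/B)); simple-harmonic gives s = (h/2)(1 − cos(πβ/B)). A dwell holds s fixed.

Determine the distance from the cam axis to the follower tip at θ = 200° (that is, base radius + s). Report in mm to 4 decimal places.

seg 1 [0°–104.4°] dwell: s stays 0.0000
seg 2 [104.4°–144.2°] uniform, h=28: full span → s += 28 → s = 28.0000
seg 3 [144.2°–253.9°] cycloidal, h=27: θ=200° here. β=55.8, B=109.7. 27·(0.5087 − sin(2π·0.5087)/(2π)) = 13.9675 → s = 41.9675
radial distance = base radius + s = 42 + 41.9675 = 83.9675

83.9675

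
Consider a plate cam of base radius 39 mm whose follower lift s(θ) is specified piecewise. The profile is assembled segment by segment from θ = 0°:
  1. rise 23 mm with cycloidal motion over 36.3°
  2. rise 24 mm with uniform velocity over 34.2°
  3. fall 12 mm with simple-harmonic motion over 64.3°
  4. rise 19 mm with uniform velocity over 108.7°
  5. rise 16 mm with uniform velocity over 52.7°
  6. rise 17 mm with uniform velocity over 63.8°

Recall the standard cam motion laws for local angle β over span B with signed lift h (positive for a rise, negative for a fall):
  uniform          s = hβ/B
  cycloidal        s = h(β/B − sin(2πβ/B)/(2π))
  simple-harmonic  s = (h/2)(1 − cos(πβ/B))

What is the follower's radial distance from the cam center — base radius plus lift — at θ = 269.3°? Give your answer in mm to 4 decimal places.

seg 1 [0°–36.3°] cycloidal, h=23: full span → s += 23 → s = 23.0000
seg 2 [36.3°–70.5°] uniform, h=24: full span → s += 24 → s = 47.0000
seg 3 [70.5°–134.8°] simple-harmonic, h=-12: full span → s += -12 → s = 35.0000
seg 4 [134.8°–243.5°] uniform, h=19: full span → s += 19 → s = 54.0000
seg 5 [243.5°–296.2°] uniform, h=16: θ=269.3° here. β=25.8, B=52.7. 16·25.8/52.7 = 7.8330 → s = 61.8330
radial distance = base radius + s = 39 + 61.8330 = 100.8330

100.8330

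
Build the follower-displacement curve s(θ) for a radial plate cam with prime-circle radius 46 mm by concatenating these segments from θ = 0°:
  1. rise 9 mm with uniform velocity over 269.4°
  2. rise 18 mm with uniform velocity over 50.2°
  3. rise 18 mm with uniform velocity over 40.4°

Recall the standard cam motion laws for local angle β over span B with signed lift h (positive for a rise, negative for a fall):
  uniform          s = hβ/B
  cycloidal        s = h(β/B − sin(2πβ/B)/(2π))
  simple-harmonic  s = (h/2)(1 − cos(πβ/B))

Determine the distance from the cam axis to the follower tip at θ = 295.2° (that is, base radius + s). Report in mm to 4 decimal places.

seg 1 [0°–269.4°] uniform, h=9: full span → s += 9 → s = 9.0000
seg 2 [269.4°–319.6°] uniform, h=18: θ=295.2° here. β=25.8, B=50.2. 18·25.8/50.2 = 9.2510 → s = 18.2510
radial distance = base radius + s = 46 + 18.2510 = 64.2510

64.2510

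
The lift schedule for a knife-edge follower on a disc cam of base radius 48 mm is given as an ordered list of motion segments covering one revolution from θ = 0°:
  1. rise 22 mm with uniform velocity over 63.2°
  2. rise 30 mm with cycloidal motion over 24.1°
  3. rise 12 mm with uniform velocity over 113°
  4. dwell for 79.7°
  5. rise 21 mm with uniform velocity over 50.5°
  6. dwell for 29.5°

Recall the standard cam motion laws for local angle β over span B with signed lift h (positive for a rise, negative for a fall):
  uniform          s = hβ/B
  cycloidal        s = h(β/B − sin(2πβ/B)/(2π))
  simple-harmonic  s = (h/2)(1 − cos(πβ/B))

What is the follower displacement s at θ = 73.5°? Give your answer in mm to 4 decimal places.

seg 1 [0°–63.2°] uniform, h=22: full span → s += 22 → s = 22.0000
seg 2 [63.2°–87.3°] cycloidal, h=30: θ=73.5° here. β=10.3, B=24.1. 30·(0.4274 − sin(2π·0.4274)/(2π)) = 10.7179 → s = 32.7179

32.7179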